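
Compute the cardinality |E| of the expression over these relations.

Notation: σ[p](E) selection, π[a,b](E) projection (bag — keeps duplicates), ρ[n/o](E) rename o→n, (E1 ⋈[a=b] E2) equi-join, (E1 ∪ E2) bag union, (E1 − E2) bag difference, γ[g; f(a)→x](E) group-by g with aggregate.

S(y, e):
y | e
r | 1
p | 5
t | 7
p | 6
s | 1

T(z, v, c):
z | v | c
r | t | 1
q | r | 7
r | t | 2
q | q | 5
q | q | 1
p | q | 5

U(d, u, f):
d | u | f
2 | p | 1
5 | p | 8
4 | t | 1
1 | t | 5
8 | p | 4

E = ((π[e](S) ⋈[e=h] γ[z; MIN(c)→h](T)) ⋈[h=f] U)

Row counts bottom-up:
  S → 5
  π[e](S) → 5
  T → 6
  γ[z; MIN(c)→h](T) → 3
  (π[e](S) ⋈[e=h] γ[z; MIN(c)→h](T)) → 5
  U → 5
  ((π[e](S) ⋈[e=h] γ[z; MIN(c)→h](T)) ⋈[h=f] U) → 9

|E| = 9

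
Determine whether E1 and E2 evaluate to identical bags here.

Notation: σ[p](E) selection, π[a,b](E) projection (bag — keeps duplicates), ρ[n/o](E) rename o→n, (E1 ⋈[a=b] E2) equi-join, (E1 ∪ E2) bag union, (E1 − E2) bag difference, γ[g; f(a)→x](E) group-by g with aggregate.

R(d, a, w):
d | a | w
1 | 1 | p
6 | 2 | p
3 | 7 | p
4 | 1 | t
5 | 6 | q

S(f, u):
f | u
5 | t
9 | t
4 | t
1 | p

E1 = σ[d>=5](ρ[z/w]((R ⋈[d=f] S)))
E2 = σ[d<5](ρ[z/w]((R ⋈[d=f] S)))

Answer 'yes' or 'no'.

E1 stepwise |·|:
  R → 5
  S → 4
  (R ⋈[d=f] S) → 3
  ρ[z/w]((R ⋈[d=f] S)) → 3
  σ[d>=5](ρ[z/w]((R ⋈[d=f] S))) → 1
E2 stepwise |·|:
  R → 5
  S → 4
  (R ⋈[d=f] S) → 3
  ρ[z/w]((R ⋈[d=f] S)) → 3
  σ[d<5](ρ[z/w]((R ⋈[d=f] S))) → 2

E1 result:
d | a | z | f | u
5 | 6 | q | 5 | t
E2 result:
d | a | z | f | u
1 | 1 | p | 1 | p
4 | 1 | t | 4 | t
Witness: (5, 6, 'q', 5, 't') appears 1× in E1 but 0× in E2.

no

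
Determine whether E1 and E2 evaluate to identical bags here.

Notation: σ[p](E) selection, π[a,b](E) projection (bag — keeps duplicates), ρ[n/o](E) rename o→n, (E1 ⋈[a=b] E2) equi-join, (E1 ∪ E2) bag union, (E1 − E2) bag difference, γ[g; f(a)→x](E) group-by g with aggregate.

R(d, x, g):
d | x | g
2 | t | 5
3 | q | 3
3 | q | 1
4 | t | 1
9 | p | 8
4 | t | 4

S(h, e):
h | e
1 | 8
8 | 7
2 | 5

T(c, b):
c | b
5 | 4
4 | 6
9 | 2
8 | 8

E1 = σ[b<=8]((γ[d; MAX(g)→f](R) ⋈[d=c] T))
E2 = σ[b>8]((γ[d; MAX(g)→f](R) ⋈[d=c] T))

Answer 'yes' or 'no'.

E1 stepwise |·|:
  R → 6
  γ[d; MAX(g)→f](R) → 4
  T → 4
  (γ[d; MAX(g)→f](R) ⋈[d=c] T) → 2
  σ[b<=8]((γ[d; MAX(g)→f](R) ⋈[d=c] T)) → 2
E2 stepwise |·|:
  R → 6
  γ[d; MAX(g)→f](R) → 4
  T → 4
  (γ[d; MAX(g)→f](R) ⋈[d=c] T) → 2
  σ[b>8]((γ[d; MAX(g)→f](R) ⋈[d=c] T)) → 0

E1 result:
d | f | c | b
4 | 4 | 4 | 6
9 | 8 | 9 | 2
E2 result:
d | f | c | b
(0 rows)
Witness: (9, 8, 9, 2) appears 1× in E1 but 0× in E2.

no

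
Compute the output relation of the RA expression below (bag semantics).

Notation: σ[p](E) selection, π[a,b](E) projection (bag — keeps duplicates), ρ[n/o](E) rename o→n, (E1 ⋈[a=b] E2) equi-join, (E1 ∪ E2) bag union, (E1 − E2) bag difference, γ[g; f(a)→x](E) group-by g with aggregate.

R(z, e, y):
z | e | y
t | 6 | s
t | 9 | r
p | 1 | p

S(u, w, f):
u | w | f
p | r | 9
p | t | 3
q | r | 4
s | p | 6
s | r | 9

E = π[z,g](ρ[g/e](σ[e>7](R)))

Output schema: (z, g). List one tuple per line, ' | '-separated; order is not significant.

Per-node cardinality:
  R → 3
  σ[e>7](R) → 1
  ρ[g/e](σ[e>7](R)) → 1
  π[z,g](ρ[g/e](σ[e>7](R))) → 1

== RESULT ==
z | g
t | 9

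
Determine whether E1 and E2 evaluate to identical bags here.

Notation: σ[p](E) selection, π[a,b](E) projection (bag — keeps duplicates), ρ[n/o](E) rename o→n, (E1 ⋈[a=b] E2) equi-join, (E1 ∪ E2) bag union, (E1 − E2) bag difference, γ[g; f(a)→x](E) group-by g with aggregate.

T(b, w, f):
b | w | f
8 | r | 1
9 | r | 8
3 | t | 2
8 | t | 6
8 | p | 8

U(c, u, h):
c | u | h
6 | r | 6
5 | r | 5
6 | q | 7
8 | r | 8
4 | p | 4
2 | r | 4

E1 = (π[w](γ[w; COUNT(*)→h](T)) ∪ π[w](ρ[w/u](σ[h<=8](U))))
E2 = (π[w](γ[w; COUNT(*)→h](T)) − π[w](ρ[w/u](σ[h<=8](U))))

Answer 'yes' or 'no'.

E1 row counts bottom-up:
  T → 5
  γ[w; COUNT(*)→h](T) → 3
  π[w](γ[w; COUNT(*)→h](T)) → 3
  U → 6
  σ[h<=8](U) → 6
  ρ[w/u](σ[h<=8](U)) → 6
  π[w](ρ[w/u](σ[h<=8](U))) → 6
  (π[w](γ[w; COUNT(*)→h](T)) ∪ π[w](ρ[w/u](σ[h<=8](U)))) → 9
E2 row counts bottom-up:
  T → 5
  γ[w; COUNT(*)→h](T) → 3
  π[w](γ[w; COUNT(*)→h](T)) → 3
  U → 6
  σ[h<=8](U) → 6
  ρ[w/u](σ[h<=8](U)) → 6
  π[w](ρ[w/u](σ[h<=8](U))) → 6
  (π[w](γ[w; COUNT(*)→h](T)) − π[w](ρ[w/u](σ[h<=8](U)))) → 1

E1 result:
w
p
p
q
r
r
r
r
r
t
E2 result:
w
t
Witness: ('q',) appears 1× in E1 but 0× in E2.

no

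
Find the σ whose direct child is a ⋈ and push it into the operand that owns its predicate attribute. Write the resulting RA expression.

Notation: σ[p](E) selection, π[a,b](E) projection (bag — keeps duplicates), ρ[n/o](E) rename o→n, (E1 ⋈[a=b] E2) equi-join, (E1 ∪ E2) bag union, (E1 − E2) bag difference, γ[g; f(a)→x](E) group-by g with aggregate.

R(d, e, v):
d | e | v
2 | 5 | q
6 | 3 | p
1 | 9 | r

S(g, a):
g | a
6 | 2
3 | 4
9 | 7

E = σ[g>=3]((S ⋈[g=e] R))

σ filters on g, owned by the left side.
E' = (σ[g>=3](S) ⋈[g=e] R)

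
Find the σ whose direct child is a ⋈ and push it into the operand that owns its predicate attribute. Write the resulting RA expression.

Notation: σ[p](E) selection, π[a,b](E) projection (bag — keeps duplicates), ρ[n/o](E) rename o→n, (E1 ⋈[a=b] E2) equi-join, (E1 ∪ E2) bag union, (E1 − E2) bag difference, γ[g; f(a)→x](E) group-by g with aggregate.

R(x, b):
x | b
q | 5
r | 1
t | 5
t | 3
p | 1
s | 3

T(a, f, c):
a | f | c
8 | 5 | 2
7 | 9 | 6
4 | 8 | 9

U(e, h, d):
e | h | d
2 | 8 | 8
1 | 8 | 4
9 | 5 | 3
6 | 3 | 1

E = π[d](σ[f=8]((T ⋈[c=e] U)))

σ filters on f, owned by the left side.
E' = π[d]((σ[f=8](T) ⋈[c=e] U))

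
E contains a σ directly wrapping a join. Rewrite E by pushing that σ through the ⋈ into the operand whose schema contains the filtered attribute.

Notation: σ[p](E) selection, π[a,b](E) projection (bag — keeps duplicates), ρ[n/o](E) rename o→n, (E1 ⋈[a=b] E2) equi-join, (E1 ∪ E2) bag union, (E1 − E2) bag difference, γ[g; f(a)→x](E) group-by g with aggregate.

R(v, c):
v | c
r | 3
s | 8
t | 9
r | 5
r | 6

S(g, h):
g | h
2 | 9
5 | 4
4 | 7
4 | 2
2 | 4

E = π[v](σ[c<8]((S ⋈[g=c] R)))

σ filters on c, owned by the right side.
E' = π[v]((S ⋈[g=c] σ[c<8](R)))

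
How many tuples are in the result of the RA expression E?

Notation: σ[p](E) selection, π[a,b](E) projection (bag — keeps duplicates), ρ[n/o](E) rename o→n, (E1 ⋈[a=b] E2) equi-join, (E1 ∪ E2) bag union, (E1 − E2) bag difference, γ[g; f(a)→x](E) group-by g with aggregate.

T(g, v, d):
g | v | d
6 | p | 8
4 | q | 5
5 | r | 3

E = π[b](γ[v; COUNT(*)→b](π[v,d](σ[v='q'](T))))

Row counts bottom-up:
  T → 3
  σ[v='q'](T) → 1
  π[v,d](σ[v='q'](T)) → 1
  γ[v; COUNT(*)→b](π[v,d](σ[v='q'](T))) → 1
  π[b](γ[v; COUNT(*)→b](π[v,d](σ[v='q'](T)))) → 1

|E| = 1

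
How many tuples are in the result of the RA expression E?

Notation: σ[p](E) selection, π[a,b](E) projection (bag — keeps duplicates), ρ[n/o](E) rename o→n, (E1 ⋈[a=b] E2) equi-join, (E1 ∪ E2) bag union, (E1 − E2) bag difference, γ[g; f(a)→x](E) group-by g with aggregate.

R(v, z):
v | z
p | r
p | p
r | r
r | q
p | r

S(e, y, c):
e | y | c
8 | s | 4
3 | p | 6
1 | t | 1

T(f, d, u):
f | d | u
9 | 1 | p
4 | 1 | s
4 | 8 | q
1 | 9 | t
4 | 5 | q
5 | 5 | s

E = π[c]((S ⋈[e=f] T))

Stepwise |·|:
  S → 3
  T → 6
  (S ⋈[e=f] T) → 1
  π[c]((S ⋈[e=f] T)) → 1

|E| = 1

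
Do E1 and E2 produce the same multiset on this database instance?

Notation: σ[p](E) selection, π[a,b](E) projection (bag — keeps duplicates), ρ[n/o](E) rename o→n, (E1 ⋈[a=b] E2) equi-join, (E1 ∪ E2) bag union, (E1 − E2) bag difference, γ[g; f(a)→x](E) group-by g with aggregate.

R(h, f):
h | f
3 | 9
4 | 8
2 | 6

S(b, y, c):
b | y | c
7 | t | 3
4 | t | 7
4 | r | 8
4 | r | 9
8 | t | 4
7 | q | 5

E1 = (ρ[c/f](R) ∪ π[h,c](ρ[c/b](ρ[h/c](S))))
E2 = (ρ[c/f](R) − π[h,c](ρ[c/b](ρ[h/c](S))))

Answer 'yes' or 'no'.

E1 row counts bottom-up:
  R → 3
  ρ[c/f](R) → 3
  S → 6
  ρ[h/c](S) → 6
  ρ[c/b](ρ[h/c](S)) → 6
  π[h,c](ρ[c/b](ρ[h/c](S))) → 6
  (ρ[c/f](R) ∪ π[h,c](ρ[c/b](ρ[h/c](S)))) → 9
E2 row counts bottom-up:
  R → 3
  ρ[c/f](R) → 3
  S → 6
  ρ[h/c](S) → 6
  ρ[c/b](ρ[h/c](S)) → 6
  π[h,c](ρ[c/b](ρ[h/c](S))) → 6
  (ρ[c/f](R) − π[h,c](ρ[c/b](ρ[h/c](S)))) → 2

E1 result:
h | c
2 | 6
3 | 7
3 | 9
4 | 8
4 | 8
5 | 7
7 | 4
8 | 4
9 | 4
E2 result:
h | c
2 | 6
3 | 9
Witness: (7, 4) appears 1× in E1 but 0× in E2.

no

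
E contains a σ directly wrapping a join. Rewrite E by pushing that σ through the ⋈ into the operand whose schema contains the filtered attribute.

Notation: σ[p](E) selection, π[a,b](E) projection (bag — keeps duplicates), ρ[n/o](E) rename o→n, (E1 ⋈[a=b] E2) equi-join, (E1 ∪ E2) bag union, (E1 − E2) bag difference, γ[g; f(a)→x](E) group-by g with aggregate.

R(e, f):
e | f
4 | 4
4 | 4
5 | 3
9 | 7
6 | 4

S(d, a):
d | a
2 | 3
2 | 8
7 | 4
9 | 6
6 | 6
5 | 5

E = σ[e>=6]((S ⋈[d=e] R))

σ filters on e, owned by the right side.
E' = (S ⋈[d=e] σ[e>=6](R))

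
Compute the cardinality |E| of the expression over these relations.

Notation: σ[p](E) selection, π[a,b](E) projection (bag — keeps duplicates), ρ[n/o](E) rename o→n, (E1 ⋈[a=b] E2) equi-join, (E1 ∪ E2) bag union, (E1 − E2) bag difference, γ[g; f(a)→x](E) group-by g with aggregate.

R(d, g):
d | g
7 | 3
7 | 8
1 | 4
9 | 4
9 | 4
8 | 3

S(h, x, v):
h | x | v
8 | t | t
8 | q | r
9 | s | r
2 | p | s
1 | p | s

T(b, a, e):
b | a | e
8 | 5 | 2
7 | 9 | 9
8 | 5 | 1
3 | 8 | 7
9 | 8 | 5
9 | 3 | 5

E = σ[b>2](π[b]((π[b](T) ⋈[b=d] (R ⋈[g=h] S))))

Row counts bottom-up:
  T → 6
  π[b](T) → 6
  R → 6
  S → 5
  (R ⋈[g=h] S) → 2
  (π[b](T) ⋈[b=d] (R ⋈[g=h] S)) → 2
  π[b]((π[b](T) ⋈[b=d] (R ⋈[g=h] S))) → 2
  σ[b>2](π[b]((π[b](T) ⋈[b=d] (R ⋈[g=h] S)))) → 2

|E| = 2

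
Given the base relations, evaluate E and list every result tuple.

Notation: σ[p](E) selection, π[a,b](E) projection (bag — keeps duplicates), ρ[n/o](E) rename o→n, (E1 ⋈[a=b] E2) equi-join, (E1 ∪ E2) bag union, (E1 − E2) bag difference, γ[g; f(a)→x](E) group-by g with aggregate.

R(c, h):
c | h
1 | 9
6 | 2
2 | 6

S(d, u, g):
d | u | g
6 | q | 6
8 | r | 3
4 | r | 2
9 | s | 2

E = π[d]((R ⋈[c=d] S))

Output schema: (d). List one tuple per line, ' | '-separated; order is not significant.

Stepwise |·|:
  R → 3
  S → 4
  (R ⋈[c=d] S) → 1
  π[d]((R ⋈[c=d] S)) → 1

== RESULT ==
d
6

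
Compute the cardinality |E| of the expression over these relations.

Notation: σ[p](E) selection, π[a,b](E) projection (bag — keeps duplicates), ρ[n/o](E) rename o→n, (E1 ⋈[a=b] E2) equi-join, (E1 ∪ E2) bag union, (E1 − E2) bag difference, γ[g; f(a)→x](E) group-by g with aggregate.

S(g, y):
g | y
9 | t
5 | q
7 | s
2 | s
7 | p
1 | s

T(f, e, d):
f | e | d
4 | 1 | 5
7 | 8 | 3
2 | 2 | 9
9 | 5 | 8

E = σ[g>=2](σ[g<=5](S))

Stepwise |·|:
  S → 6
  σ[g<=5](S) → 3
  σ[g>=2](σ[g<=5](S)) → 2

|E| = 2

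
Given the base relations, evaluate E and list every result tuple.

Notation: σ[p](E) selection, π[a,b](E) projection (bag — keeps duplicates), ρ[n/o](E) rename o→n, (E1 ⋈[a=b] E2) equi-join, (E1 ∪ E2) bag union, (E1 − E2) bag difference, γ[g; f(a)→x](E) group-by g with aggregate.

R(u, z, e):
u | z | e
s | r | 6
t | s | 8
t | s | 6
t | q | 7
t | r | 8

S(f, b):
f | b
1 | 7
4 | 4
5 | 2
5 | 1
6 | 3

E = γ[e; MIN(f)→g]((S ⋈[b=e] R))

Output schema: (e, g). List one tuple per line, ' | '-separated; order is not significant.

Row counts bottom-up:
  S → 5
  R → 5
  (S ⋈[b=e] R) → 1
  γ[e; MIN(f)→g]((S ⋈[b=e] R)) → 1

== RESULT ==
e | g
7 | 1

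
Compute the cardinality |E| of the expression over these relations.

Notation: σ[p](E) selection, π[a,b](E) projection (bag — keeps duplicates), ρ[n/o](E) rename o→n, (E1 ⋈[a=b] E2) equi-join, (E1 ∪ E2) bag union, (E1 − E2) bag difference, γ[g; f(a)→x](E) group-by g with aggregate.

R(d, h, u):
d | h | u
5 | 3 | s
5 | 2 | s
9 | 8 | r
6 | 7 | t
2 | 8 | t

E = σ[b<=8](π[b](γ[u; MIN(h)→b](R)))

Subexpression sizes:
  R → 5
  γ[u; MIN(h)→b](R) → 3
  π[b](γ[u; MIN(h)→b](R)) → 3
  σ[b<=8](π[b](γ[u; MIN(h)→b](R))) → 3

|E| = 3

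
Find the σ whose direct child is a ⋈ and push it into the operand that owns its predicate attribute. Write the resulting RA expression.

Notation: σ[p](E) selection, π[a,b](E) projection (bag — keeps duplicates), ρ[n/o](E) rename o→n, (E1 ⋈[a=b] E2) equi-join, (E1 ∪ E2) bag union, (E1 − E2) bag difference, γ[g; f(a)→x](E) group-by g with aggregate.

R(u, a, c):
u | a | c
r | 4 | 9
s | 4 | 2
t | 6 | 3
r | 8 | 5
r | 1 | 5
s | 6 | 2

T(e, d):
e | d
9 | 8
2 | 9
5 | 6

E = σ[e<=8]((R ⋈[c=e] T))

σ filters on e, owned by the right side.
E' = (R ⋈[c=e] σ[e<=8](T))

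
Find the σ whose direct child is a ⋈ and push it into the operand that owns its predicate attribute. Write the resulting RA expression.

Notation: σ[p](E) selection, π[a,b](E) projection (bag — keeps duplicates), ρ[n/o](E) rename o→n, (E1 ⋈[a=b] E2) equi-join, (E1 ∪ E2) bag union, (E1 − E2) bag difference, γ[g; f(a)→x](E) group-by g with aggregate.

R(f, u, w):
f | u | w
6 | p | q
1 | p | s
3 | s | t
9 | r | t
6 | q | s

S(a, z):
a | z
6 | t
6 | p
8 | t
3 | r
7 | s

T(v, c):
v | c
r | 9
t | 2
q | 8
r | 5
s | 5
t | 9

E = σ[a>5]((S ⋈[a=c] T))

σ filters on a, owned by the left side.
E' = (σ[a>5](S) ⋈[a=c] T)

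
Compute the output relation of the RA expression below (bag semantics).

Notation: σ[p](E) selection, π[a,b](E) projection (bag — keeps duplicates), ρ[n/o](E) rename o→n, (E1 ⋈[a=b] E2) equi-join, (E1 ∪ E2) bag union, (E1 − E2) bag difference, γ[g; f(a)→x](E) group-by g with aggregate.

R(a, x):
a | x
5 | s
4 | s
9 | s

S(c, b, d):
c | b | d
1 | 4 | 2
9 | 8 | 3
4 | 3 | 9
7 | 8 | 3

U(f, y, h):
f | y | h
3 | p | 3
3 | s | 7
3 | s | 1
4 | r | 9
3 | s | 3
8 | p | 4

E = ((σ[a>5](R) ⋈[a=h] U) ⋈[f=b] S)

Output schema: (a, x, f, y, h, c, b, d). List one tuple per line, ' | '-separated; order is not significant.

Subexpression sizes:
  R → 3
  σ[a>5](R) → 1
  U → 6
  (σ[a>5](R) ⋈[a=h] U) → 1
  S → 4
  ((σ[a>5](R) ⋈[a=h] U) ⋈[f=b] S) → 1

== RESULT ==
a | x | f | y | h | c | b | d
9 | s | 4 | r | 9 | 1 | 4 | 2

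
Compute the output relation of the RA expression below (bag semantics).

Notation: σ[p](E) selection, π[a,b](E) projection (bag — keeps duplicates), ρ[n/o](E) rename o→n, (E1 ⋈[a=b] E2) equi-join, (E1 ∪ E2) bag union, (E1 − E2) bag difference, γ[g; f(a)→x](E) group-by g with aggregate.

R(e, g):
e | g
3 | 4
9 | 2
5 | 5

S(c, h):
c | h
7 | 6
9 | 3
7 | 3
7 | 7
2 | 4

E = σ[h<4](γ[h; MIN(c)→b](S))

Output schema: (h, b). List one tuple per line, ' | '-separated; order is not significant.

Stepwise |·|:
  S → 5
  γ[h; MIN(c)→b](S) → 4
  σ[h<4](γ[h; MIN(c)→b](S)) → 1

== RESULT ==
h | b
3 | 7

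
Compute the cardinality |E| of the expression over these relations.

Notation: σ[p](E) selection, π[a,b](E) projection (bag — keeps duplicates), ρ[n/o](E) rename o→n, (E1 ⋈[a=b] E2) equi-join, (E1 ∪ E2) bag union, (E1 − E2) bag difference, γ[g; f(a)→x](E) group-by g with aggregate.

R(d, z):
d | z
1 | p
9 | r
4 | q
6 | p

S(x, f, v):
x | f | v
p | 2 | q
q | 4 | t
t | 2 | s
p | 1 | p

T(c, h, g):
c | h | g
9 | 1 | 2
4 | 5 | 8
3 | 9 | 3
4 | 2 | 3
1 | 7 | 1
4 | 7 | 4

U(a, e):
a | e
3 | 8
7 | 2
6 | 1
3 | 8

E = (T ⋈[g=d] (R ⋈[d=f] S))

Subexpression sizes:
  T → 6
  R → 4
  S → 4
  (R ⋈[d=f] S) → 2
  (T ⋈[g=d] (R ⋈[d=f] S)) → 2

|E| = 2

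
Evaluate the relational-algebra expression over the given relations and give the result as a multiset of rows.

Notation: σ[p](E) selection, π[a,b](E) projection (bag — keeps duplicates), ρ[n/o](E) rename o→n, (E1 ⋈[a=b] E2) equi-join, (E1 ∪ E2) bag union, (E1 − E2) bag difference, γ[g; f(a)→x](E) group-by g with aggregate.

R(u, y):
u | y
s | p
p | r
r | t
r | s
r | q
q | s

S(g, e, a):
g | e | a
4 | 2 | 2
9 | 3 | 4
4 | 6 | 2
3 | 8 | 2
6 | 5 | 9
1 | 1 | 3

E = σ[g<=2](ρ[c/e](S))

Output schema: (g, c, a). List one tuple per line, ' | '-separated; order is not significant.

Subexpression sizes:
  S → 6
  ρ[c/e](S) → 6
  σ[g<=2](ρ[c/e](S)) → 1

== RESULT ==
g | c | a
1 | 1 | 3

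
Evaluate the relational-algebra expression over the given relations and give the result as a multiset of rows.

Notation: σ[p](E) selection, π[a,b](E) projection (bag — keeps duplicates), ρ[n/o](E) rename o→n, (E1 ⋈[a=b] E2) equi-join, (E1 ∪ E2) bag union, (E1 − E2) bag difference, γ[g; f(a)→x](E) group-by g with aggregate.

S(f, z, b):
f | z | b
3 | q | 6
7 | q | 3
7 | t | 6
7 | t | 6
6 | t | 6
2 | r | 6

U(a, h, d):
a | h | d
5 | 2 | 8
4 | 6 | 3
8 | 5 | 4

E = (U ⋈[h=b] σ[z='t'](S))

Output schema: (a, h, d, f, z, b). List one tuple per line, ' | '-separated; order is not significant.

Subexpression sizes:
  U → 3
  S → 6
  σ[z='t'](S) → 3
  (U ⋈[h=b] σ[z='t'](S)) → 3

== RESULT ==
a | h | d | f | z | b
4 | 6 | 3 | 6 | t | 6
4 | 6 | 3 | 7 | t | 6
4 | 6 | 3 | 7 | t | 6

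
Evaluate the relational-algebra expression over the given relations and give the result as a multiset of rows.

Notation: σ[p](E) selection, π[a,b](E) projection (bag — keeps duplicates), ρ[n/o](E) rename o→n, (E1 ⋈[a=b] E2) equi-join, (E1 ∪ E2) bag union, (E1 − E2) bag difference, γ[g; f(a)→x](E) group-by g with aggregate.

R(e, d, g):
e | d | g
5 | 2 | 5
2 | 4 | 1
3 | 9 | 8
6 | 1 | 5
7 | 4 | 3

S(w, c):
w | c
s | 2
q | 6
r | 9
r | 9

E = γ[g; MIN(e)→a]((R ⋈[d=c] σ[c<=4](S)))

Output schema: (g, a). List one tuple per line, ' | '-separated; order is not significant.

Per-node cardinality:
  R → 5
  S → 4
  σ[c<=4](S) → 1
  (R ⋈[d=c] σ[c<=4](S)) → 1
  γ[g; MIN(e)→a]((R ⋈[d=c] σ[c<=4](S))) → 1

== RESULT ==
g | a
5 | 5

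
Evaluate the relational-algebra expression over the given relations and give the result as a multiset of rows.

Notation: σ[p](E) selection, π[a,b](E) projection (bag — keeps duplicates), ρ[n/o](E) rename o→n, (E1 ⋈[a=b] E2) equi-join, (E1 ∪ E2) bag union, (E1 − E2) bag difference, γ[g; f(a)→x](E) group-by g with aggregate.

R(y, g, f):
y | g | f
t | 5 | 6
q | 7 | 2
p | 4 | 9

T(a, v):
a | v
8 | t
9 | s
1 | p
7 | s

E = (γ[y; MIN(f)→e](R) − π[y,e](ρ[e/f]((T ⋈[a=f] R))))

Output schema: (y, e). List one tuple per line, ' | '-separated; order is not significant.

Row counts bottom-up:
  R → 3
  γ[y; MIN(f)→e](R) → 3
  T → 4
  R → 3
  (T ⋈[a=f] R) → 1
  ρ[e/f]((T ⋈[a=f] R)) → 1
  π[y,e](ρ[e/f]((T ⋈[a=f] R))) → 1
  (γ[y; MIN(f)→e](R) − π[y,e](ρ[e/f]((T ⋈[a=f] R)))) → 2

== RESULT ==
y | e
q | 2
t | 6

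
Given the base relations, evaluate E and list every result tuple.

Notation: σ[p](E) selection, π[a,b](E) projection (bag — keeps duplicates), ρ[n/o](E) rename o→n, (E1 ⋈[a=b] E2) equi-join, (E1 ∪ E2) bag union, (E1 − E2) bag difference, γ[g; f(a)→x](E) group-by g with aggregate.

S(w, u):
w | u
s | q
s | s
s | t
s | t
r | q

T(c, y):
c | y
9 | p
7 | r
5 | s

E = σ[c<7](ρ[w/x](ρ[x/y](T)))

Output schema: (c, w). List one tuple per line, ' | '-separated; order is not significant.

Stepwise |·|:
  T → 3
  ρ[x/y](T) → 3
  ρ[w/x](ρ[x/y](T)) → 3
  σ[c<7](ρ[w/x](ρ[x/y](T))) → 1

== RESULT ==
c | w
5 | s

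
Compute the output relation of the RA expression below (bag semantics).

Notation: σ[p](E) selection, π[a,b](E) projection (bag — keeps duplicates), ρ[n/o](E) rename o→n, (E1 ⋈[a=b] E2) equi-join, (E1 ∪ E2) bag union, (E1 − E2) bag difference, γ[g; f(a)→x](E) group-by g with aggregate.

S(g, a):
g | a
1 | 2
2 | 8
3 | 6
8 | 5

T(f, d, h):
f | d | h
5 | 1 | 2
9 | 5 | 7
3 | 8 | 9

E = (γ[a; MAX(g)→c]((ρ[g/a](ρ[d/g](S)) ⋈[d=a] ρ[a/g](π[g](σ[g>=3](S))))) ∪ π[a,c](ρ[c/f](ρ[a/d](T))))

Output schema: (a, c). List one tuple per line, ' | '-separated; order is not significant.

Subexpression sizes:
  S → 4
  ρ[d/g](S) → 4
  ρ[g/a](ρ[d/g](S)) → 4
  S → 4
  σ[g>=3](S) → 2
  π[g](σ[g>=3](S)) → 2
  ρ[a/g](π[g](σ[g>=3](S))) → 2
  (ρ[g/a](ρ[d/g](S)) ⋈[d=a] ρ[a/g](π[g](σ[g>=3](S)))) → 2
  γ[a; MAX(g)→c]((ρ[g/a](ρ[d/g](S)) ⋈[d=a] ρ[a/g](π[g](σ[g>=3](S))))) → 2
  T → 3
  ρ[a/d](T) → 3
  ρ[c/f](ρ[a/d](T)) → 3
  π[a,c](ρ[c/f](ρ[a/d](T))) → 3
  (γ[a; MAX(g)→c]((ρ[g/a](ρ[d/g](S)) ⋈[d=a] ρ[a/g](π[g](σ[g>=3](S))))) ∪ π[a,c](ρ[c/f](ρ[a/d](T)))) → 5

== RESULT ==
a | c
1 | 5
3 | 6
5 | 9
8 | 3
8 | 5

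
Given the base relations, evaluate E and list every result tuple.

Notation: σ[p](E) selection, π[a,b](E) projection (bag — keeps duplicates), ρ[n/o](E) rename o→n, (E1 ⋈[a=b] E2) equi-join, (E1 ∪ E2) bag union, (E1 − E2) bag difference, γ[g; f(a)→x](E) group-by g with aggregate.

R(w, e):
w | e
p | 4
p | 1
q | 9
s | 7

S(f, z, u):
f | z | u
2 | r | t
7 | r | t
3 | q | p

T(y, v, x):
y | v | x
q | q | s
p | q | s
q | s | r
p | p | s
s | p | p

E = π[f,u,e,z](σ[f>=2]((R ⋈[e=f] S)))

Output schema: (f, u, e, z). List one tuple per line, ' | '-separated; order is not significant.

Row counts bottom-up:
  R → 4
  S → 3
  (R ⋈[e=f] S) → 1
  σ[f>=2]((R ⋈[e=f] S)) → 1
  π[f,u,e,z](σ[f>=2]((R ⋈[e=f] S))) → 1

== RESULT ==
f | u | e | z
7 | t | 7 | r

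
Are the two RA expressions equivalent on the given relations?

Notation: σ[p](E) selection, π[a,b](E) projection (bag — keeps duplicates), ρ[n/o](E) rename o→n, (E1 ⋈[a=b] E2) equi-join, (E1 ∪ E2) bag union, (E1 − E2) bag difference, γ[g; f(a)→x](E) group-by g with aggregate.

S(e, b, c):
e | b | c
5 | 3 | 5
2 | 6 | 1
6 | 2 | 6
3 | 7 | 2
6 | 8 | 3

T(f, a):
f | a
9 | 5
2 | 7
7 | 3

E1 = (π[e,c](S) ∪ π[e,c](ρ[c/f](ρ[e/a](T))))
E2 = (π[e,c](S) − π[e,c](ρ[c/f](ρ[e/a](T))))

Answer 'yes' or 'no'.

E1 subexpression sizes:
  S → 5
  π[e,c](S) → 5
  T → 3
  ρ[e/a](T) → 3
  ρ[c/f](ρ[e/a](T)) → 3
  π[e,c](ρ[c/f](ρ[e/a](T))) → 3
  (π[e,c](S) ∪ π[e,c](ρ[c/f](ρ[e/a](T)))) → 8
E2 subexpression sizes:
  S → 5
  π[e,c](S) → 5
  T → 3
  ρ[e/a](T) → 3
  ρ[c/f](ρ[e/a](T)) → 3
  π[e,c](ρ[c/f](ρ[e/a](T))) → 3
  (π[e,c](S) − π[e,c](ρ[c/f](ρ[e/a](T)))) → 5

E1 result:
e | c
2 | 1
3 | 2
3 | 7
5 | 5
5 | 9
6 | 3
6 | 6
7 | 2
E2 result:
e | c
2 | 1
3 | 2
5 | 5
6 | 3
6 | 6
Witness: (3, 7) appears 1× in E1 but 0× in E2.

no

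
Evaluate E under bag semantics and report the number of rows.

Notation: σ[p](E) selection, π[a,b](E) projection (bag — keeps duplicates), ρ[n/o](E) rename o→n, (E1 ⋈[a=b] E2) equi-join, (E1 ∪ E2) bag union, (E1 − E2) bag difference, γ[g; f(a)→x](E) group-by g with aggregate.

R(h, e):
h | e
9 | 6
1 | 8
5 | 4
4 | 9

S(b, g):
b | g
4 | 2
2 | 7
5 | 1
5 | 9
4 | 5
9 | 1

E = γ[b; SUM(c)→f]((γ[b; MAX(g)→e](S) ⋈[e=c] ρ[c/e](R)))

Per-node cardinality:
  S → 6
  γ[b; MAX(g)→e](S) → 4
  R → 4
  ρ[c/e](R) → 4
  (γ[b; MAX(g)→e](S) ⋈[e=c] ρ[c/e](R)) → 1
  γ[b; SUM(c)→f]((γ[b; MAX(g)→e](S) ⋈[e=c] ρ[c/e](R))) → 1

|E| = 1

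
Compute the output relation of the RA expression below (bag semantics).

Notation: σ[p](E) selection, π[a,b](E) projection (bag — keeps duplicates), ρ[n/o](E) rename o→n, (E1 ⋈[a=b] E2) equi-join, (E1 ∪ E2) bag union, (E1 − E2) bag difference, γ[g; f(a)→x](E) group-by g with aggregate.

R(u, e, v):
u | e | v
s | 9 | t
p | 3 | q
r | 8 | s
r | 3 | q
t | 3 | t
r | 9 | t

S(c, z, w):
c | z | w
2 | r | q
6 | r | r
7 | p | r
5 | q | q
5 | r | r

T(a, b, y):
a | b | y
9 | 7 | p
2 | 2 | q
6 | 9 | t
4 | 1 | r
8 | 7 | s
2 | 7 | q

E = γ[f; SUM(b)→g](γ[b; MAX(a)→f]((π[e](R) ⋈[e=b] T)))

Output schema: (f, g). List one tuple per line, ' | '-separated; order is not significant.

Subexpression sizes:
  R → 6
  π[e](R) → 6
  T → 6
  (π[e](R) ⋈[e=b] T) → 2
  γ[b; MAX(a)→f]((π[e](R) ⋈[e=b] T)) → 1
  γ[f; SUM(b)→g](γ[b; MAX(a)→f]((π[e](R) ⋈[e=b] T))) → 1

== RESULT ==
f | g
6 | 9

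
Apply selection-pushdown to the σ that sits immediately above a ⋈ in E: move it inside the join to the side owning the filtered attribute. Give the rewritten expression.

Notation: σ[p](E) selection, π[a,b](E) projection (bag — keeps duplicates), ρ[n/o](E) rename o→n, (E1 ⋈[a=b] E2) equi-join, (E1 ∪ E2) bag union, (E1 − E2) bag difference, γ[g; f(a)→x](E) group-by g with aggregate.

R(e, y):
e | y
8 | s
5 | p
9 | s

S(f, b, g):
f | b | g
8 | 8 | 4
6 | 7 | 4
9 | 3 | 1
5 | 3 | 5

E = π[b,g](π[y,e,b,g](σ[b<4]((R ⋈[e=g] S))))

σ filters on b, owned by the right side.
E' = π[b,g](π[y,e,b,g]((R ⋈[e=g] σ[b<4](S))))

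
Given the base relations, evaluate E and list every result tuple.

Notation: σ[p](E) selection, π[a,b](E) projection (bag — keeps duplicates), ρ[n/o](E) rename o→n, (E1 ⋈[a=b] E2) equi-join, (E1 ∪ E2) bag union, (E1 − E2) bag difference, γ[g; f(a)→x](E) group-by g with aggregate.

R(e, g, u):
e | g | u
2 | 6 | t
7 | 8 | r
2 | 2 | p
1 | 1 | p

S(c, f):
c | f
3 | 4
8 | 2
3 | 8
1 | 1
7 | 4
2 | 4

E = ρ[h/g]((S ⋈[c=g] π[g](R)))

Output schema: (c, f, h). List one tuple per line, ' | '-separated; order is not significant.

Stepwise |·|:
  S → 6
  R → 4
  π[g](R) → 4
  (S ⋈[c=g] π[g](R)) → 3
  ρ[h/g]((S ⋈[c=g] π[g](R))) → 3

== RESULT ==
c | f | h
1 | 1 | 1
2 | 4 | 2
8 | 2 | 8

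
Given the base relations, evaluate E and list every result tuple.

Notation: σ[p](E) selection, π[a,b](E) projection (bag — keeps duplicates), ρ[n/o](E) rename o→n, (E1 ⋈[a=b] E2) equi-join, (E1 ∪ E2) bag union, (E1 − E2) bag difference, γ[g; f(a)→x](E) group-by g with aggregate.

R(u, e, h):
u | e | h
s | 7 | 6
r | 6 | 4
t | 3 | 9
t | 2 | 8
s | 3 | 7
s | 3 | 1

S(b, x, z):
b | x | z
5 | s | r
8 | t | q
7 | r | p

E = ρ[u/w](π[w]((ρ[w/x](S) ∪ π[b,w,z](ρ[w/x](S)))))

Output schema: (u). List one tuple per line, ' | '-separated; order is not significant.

Per-node cardinality:
  S → 3
  ρ[w/x](S) → 3
  S → 3
  ρ[w/x](S) → 3
  π[b,w,z](ρ[w/x](S)) → 3
  (ρ[w/x](S) ∪ π[b,w,z](ρ[w/x](S))) → 6
  π[w]((ρ[w/x](S) ∪ π[b,w,z](ρ[w/x](S)))) → 6
  ρ[u/w](π[w]((ρ[w/x](S) ∪ π[b,w,z](ρ[w/x](S))))) → 6

== RESULT ==
u
r
r
s
s
t
t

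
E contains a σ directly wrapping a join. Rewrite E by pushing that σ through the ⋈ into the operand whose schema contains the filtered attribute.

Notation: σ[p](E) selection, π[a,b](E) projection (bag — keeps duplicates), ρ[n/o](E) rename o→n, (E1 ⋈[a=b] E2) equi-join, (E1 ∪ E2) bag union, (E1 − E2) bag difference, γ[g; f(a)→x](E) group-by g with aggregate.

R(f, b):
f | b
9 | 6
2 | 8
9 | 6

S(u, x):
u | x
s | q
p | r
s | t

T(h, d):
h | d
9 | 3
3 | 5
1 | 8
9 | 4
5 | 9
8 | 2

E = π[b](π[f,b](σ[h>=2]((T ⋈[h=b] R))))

σ filters on h, owned by the left side.
E' = π[b](π[f,b]((σ[h>=2](T) ⋈[h=b] R)))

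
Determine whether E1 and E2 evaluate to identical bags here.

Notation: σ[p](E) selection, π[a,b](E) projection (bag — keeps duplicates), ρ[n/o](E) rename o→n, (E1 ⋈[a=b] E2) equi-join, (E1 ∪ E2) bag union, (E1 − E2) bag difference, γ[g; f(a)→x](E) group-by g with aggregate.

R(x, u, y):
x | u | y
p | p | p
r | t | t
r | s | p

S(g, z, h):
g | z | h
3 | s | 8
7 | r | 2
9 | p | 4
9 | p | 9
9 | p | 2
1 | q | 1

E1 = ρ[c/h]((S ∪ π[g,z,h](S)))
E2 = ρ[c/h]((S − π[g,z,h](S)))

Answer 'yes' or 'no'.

E1 stepwise |·|:
  S → 6
  S → 6
  π[g,z,h](S) → 6
  (S ∪ π[g,z,h](S)) → 12
  ρ[c/h]((S ∪ π[g,z,h](S))) → 12
E2 stepwise |·|:
  S → 6
  S → 6
  π[g,z,h](S) → 6
  (S − π[g,z,h](S)) → 0
  ρ[c/h]((S − π[g,z,h](S))) → 0

E1 result:
g | z | c
1 | q | 1
1 | q | 1
3 | s | 8
3 | s | 8
7 | r | 2
7 | r | 2
9 | p | 2
9 | p | 2
9 | p | 4
9 | p | 4
9 | p | 9
9 | p | 9
E2 result:
g | z | c
(0 rows)
Witness: (1, 'q', 1) appears 2× in E1 but 0× in E2.

no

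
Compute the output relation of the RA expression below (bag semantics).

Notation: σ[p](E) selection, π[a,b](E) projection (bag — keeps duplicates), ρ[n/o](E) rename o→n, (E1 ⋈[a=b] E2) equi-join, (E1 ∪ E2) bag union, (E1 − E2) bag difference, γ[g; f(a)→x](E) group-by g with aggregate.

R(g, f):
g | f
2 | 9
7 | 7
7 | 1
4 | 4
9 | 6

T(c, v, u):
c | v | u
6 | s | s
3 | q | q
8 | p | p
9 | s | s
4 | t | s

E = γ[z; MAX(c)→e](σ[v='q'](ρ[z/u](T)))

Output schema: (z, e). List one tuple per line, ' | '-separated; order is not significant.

Row counts bottom-up:
  T → 5
  ρ[z/u](T) → 5
  σ[v='q'](ρ[z/u](T)) → 1
  γ[z; MAX(c)→e](σ[v='q'](ρ[z/u](T))) → 1

== RESULT ==
z | e
q | 3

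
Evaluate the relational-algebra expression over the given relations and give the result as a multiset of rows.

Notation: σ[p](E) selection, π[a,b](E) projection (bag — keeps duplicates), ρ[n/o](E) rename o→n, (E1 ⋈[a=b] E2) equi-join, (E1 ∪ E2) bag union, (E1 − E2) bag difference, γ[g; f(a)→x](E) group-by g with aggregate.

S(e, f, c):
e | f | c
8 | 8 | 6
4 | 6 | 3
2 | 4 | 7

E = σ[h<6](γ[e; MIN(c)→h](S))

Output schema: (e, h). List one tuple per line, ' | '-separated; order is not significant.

Stepwise |·|:
  S → 3
  γ[e; MIN(c)→h](S) → 3
  σ[h<6](γ[e; MIN(c)→h](S)) → 1

== RESULT ==
e | h
4 | 3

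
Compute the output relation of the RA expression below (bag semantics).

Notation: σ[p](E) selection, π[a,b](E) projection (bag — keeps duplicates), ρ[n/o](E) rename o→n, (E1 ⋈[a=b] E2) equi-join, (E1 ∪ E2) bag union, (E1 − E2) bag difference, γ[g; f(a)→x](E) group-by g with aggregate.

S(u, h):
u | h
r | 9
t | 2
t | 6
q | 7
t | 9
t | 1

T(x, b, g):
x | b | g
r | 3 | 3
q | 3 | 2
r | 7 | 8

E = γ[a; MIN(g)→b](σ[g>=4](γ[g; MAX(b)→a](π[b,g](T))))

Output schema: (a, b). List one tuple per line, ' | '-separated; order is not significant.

Subexpression sizes:
  T → 3
  π[b,g](T) → 3
  γ[g; MAX(b)→a](π[b,g](T)) → 3
  σ[g>=4](γ[g; MAX(b)→a](π[b,g](T))) → 1
  γ[a; MIN(g)→b](σ[g>=4](γ[g; MAX(b)→a](π[b,g](T)))) → 1

== RESULT ==
a | b
7 | 8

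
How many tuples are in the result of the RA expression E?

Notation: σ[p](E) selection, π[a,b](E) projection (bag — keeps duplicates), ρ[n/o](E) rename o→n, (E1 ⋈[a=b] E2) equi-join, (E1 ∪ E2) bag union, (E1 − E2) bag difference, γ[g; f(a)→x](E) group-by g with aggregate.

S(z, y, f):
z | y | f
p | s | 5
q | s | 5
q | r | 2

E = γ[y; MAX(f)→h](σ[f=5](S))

Stepwise |·|:
  S → 3
  σ[f=5](S) → 2
  γ[y; MAX(f)→h](σ[f=5](S)) → 1

|E| = 1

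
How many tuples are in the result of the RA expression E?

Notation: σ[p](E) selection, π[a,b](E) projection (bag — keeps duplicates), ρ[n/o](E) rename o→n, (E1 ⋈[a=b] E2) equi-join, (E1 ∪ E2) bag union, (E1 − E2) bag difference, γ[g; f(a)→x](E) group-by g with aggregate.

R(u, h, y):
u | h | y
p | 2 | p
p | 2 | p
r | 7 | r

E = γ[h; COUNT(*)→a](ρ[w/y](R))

Per-node cardinality:
  R → 3
  ρ[w/y](R) → 3
  γ[h; COUNT(*)→a](ρ[w/y](R)) → 2

|E| = 2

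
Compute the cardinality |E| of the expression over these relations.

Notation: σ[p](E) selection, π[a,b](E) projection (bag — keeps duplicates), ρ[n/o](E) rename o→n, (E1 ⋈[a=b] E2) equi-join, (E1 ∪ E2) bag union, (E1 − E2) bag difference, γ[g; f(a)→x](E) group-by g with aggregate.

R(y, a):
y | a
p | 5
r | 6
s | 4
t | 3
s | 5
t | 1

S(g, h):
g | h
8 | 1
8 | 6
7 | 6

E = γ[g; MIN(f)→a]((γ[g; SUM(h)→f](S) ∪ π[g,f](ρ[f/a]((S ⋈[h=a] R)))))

Stepwise |·|:
  S → 3
  γ[g; SUM(h)→f](S) → 2
  S → 3
  R → 6
  (S ⋈[h=a] R) → 3
  ρ[f/a]((S ⋈[h=a] R)) → 3
  π[g,f](ρ[f/a]((S ⋈[h=a] R))) → 3
  (γ[g; SUM(h)→f](S) ∪ π[g,f](ρ[f/a]((S ⋈[h=a] R)))) → 5
  γ[g; MIN(f)→a]((γ[g; SUM(h)→f](S) ∪ π[g,f](ρ[f/a]((S ⋈[h=a] R))))) → 2

|E| = 2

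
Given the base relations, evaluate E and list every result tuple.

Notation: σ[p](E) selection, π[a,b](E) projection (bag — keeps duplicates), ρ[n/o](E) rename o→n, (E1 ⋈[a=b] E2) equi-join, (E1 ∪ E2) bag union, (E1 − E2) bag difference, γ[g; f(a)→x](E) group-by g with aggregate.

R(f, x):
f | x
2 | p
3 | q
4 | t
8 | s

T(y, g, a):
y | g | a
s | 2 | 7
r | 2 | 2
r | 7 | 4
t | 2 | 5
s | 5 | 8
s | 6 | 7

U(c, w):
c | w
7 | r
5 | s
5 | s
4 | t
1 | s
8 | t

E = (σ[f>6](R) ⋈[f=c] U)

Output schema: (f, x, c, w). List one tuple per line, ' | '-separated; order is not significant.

Per-node cardinality:
  R → 4
  σ[f>6](R) → 1
  U → 6
  (σ[f>6](R) ⋈[f=c] U) → 1

== RESULT ==
f | x | c | w
8 | s | 8 | t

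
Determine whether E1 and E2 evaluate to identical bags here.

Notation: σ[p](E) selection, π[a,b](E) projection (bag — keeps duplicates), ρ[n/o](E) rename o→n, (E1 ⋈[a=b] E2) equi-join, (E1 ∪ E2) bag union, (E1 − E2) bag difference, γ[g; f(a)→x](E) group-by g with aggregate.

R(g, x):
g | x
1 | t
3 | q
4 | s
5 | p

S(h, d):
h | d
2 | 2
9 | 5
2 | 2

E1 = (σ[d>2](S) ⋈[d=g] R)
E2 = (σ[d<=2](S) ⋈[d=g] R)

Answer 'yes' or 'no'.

E1 row counts bottom-up:
  S → 3
  σ[d>2](S) → 1
  R → 4
  (σ[d>2](S) ⋈[d=g] R) → 1
E2 row counts bottom-up:
  S → 3
  σ[d<=2](S) → 2
  R → 4
  (σ[d<=2](S) ⋈[d=g] R) → 0

E1 result:
h | d | g | x
9 | 5 | 5 | p
E2 result:
h | d | g | x
(0 rows)
Witness: (9, 5, 5, 'p') appears 1× in E1 but 0× in E2.

no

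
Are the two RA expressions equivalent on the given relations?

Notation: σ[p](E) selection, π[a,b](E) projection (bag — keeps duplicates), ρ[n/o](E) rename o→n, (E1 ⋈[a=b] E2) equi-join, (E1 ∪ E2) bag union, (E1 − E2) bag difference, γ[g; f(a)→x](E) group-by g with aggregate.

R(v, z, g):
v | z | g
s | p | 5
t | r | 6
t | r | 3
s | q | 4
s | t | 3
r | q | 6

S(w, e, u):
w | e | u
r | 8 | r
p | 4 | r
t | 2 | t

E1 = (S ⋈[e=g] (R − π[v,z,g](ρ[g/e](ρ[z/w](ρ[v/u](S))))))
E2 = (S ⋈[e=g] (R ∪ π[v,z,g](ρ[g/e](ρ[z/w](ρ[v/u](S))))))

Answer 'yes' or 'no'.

E1 per-node cardinality:
  S → 3
  R → 6
  S → 3
  ρ[v/u](S) → 3
  ρ[z/w](ρ[v/u](S)) → 3
  ρ[g/e](ρ[z/w](ρ[v/u](S))) → 3
  π[v,z,g](ρ[g/e](ρ[z/w](ρ[v/u](S)))) → 3
  (R − π[v,z,g](ρ[g/e](ρ[z/w](ρ[v/u](S))))) → 6
  (S ⋈[e=g] (R − π[v,z,g](ρ[g/e](ρ[z/w](ρ[v/u](S)))))) → 1
E2 per-node cardinality:
  S → 3
  R → 6
  S → 3
  ρ[v/u](S) → 3
  ρ[z/w](ρ[v/u](S)) → 3
  ρ[g/e](ρ[z/w](ρ[v/u](S))) → 3
  π[v,z,g](ρ[g/e](ρ[z/w](ρ[v/u](S)))) → 3
  (R ∪ π[v,z,g](ρ[g/e](ρ[z/w](ρ[v/u](S))))) → 9
  (S ⋈[e=g] (R ∪ π[v,z,g](ρ[g/e](ρ[z/w](ρ[v/u](S)))))) → 4

E1 result:
w | e | u | v | z | g
p | 4 | r | s | q | 4
E2 result:
w | e | u | v | z | g
p | 4 | r | r | p | 4
p | 4 | r | s | q | 4
r | 8 | r | r | r | 8
t | 2 | t | t | t | 2
Witness: ('t', 2, 't', 't', 't', 2) appears 0× in E1 but 1× in E2.

no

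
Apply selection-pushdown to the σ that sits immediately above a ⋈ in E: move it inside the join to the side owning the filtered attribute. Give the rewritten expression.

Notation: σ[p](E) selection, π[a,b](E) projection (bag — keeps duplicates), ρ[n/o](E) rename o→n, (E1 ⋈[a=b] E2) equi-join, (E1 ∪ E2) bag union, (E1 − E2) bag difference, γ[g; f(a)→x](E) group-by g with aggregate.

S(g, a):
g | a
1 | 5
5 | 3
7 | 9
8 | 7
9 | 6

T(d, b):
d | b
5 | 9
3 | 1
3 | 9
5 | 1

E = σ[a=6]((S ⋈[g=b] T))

σ filters on a, owned by the left side.
E' = (σ[a=6](S) ⋈[g=b] T)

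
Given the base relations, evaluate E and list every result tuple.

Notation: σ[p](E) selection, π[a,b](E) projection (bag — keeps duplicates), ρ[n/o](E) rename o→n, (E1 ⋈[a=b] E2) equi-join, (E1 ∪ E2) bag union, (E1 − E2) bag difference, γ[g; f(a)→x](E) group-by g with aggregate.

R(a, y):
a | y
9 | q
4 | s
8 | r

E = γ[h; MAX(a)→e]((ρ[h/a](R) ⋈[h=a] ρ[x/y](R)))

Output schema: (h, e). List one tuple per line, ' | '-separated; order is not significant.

Per-node cardinality:
  R → 3
  ρ[h/a](R) → 3
  R → 3
  ρ[x/y](R) → 3
  (ρ[h/a](R) ⋈[h=a] ρ[x/y](R)) → 3
  γ[h; MAX(a)→e]((ρ[h/a](R) ⋈[h=a] ρ[x/y](R))) → 3

== RESULT ==
h | e
4 | 4
8 | 8
9 | 9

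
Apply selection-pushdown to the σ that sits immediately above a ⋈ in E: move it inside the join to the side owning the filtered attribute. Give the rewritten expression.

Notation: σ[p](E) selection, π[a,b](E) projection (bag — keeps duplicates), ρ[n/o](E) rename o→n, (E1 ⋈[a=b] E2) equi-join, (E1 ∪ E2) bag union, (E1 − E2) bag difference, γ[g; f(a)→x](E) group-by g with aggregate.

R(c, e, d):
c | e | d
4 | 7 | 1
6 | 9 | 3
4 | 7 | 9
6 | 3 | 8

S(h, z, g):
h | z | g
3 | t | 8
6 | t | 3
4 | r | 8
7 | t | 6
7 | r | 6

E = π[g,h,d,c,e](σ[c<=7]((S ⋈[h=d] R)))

σ filters on c, owned by the right side.
E' = π[g,h,d,c,e]((S ⋈[h=d] σ[c<=7](R)))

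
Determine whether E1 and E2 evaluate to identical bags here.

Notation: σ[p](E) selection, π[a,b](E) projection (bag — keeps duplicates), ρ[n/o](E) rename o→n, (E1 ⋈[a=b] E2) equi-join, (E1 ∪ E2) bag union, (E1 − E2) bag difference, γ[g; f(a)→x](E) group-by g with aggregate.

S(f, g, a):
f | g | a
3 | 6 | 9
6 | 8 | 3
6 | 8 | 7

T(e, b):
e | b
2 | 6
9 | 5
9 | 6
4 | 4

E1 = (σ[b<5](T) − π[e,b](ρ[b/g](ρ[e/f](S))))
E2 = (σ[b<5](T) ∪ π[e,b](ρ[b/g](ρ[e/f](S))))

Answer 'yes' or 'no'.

E1 stepwise |·|:
  T → 4
  σ[b<5](T) → 1
  S → 3
  ρ[e/f](S) → 3
  ρ[b/g](ρ[e/f](S)) → 3
  π[e,b](ρ[b/g](ρ[e/f](S))) → 3
  (σ[b<5](T) − π[e,b](ρ[b/g](ρ[e/f](S)))) → 1
E2 stepwise |·|:
  T → 4
  σ[b<5](T) → 1
  S → 3
  ρ[e/f](S) → 3
  ρ[b/g](ρ[e/f](S)) → 3
  π[e,b](ρ[b/g](ρ[e/f](S))) → 3
  (σ[b<5](T) ∪ π[e,b](ρ[b/g](ρ[e/f](S)))) → 4

E1 result:
e | b
4 | 4
E2 result:
e | b
3 | 6
4 | 4
6 | 8
6 | 8
Witness: (6, 8) appears 0× in E1 but 2× in E2.

no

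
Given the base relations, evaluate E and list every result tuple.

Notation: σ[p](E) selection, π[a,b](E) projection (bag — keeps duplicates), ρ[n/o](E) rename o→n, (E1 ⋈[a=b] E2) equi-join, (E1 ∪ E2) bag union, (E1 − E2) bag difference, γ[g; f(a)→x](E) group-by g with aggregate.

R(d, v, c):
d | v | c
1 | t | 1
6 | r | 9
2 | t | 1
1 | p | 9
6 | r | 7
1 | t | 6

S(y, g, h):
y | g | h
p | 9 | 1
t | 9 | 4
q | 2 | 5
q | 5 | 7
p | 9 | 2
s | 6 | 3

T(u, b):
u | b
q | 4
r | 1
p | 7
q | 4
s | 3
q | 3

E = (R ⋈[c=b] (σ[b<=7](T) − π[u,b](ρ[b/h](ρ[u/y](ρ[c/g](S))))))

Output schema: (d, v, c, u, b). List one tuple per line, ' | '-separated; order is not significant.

Subexpression sizes:
  R → 6
  T → 6
  σ[b<=7](T) → 6
  S → 6
  ρ[c/g](S) → 6
  ρ[u/y](ρ[c/g](S)) → 6
  ρ[b/h](ρ[u/y](ρ[c/g](S))) → 6
  π[u,b](ρ[b/h](ρ[u/y](ρ[c/g](S)))) → 6
  (σ[b<=7](T) − π[u,b](ρ[b/h](ρ[u/y](ρ[c/g](S))))) → 5
  (R ⋈[c=b] (σ[b<=7](T) − π[u,b](ρ[b/h](ρ[u/y](ρ[c/g](S)))))) → 3

== RESULT ==
d | v | c | u | b
1 | t | 1 | r | 1
2 | t | 1 | r | 1
6 | r | 7 | p | 7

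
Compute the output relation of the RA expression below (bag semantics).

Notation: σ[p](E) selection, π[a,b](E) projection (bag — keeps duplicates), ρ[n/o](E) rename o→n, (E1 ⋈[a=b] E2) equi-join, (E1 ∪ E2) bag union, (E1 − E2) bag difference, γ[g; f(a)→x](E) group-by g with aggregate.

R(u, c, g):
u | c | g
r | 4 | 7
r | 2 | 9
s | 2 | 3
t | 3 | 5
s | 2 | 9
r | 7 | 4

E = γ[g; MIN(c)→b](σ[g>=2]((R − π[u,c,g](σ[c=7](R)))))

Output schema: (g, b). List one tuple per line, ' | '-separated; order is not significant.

Subexpression sizes:
  R → 6
  R → 6
  σ[c=7](R) → 1
  π[u,c,g](σ[c=7](R)) → 1
  (R − π[u,c,g](σ[c=7](R))) → 5
  σ[g>=2]((R − π[u,c,g](σ[c=7](R)))) → 5
  γ[g; MIN(c)→b](σ[g>=2]((R − π[u,c,g](σ[c=7](R))))) → 4

== RESULT ==
g | b
3 | 2
5 | 3
7 | 4
9 | 2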